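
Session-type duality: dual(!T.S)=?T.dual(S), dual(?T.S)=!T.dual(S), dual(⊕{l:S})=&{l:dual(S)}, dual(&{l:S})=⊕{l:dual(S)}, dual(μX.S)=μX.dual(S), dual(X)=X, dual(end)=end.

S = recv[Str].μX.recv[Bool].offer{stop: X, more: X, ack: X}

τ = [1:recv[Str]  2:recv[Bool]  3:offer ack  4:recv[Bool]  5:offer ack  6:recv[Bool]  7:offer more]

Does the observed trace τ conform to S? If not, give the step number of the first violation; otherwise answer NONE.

NONE

step 1: recv[Str]  match  now at μX.…
step 2: recv[Bool]  match  now at offer{stop: μX.…, more: μX.…, ack: μX.…}
step 3: offer ack  match  now at μX.…
step 4: recv[Bool]  match  now at offer{stop: μX.…, more: μX.…, ack: μX.…}
step 5: offer ack  match  now at μX.…
step 6: recv[Bool]  match  now at offer{stop: μX.…, more: μX.…, ack: μX.…}
step 7: offer more  match  now at μX.…
τ conforms to S (length 7)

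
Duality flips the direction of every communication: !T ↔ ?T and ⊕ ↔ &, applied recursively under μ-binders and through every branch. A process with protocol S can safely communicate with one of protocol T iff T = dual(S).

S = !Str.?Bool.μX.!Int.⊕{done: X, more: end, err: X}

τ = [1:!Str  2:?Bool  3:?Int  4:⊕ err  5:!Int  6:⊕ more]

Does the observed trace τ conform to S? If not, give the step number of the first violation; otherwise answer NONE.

step 1: !Str  ✓  now at ?Bool.μX.…
step 2: ?Bool  ✓  now at μX.…
step 3: got ?Int, protocol expects !Int  ✗

3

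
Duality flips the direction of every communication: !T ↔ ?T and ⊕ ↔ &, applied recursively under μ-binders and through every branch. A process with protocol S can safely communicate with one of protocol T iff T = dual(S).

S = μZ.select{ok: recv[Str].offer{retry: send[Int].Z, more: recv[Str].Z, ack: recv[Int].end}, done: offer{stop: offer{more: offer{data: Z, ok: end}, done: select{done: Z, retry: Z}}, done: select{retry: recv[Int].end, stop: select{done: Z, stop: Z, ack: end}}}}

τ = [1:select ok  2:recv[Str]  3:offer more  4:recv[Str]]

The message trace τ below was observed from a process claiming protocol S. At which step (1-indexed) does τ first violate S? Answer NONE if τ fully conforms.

step 1: select ok  ✓  cont: recv[Str].offer{retry: send[Int].μZ.…, more: recv[Str].μZ.…, ack: recv[Int].end}
step 2: recv[Str]  ✓  cont: offer{retry: send[Int].μZ.…, more: recv[Str].μZ.…, ack: recv[Int].end}
step 3: offer more  ✓  cont: recv[Str].μZ.…
step 4: recv[Str]  ✓  cont: μZ.…
trace exhausted — no violation

NONE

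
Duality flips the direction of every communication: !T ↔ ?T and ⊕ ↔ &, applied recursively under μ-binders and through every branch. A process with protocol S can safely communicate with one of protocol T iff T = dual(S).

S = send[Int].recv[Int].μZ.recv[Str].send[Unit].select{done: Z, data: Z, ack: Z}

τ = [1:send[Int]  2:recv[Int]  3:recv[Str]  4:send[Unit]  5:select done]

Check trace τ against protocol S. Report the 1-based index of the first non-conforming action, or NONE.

[1] send[Int]  ok  residual = recv[Int].μZ.…
[2] recv[Int]  ok  residual = μZ.…
[3] recv[Str]  ok  residual = send[Unit].select{done: μZ.…, data: μZ.…, ack: μZ.…}
[4] send[Unit]  ok  residual = select{done: μZ.…, data: μZ.…, ack: μZ.…}
[5] select done  ok  residual = μZ.…
τ conforms to S (length 5)

NONE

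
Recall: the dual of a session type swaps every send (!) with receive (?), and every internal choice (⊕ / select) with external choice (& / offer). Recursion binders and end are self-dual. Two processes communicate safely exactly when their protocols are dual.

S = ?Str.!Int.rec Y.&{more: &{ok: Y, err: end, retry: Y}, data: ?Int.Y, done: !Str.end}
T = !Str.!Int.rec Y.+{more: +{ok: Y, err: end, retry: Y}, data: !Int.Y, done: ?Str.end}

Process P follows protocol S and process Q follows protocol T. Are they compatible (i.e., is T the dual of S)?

NO

?Str ‖ !Str  ✓
  !Int ‖ !Int  ✗ same direction on both sides — not dual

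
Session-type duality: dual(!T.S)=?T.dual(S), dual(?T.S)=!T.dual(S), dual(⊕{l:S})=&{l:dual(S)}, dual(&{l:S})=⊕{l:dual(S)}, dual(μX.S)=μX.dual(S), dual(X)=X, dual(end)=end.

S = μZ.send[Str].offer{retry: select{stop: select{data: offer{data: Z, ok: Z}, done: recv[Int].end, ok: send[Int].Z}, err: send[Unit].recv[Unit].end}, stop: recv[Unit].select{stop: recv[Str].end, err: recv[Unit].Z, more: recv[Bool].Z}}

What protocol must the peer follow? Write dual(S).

μZ.recv[Str].select{retry: offer{stop: offer{data: select{data: Z, ok: Z}, done: send[Int].end, ok: recv[Int].Z}, err: recv[Unit].send[Unit].end}, stop: send[Unit].offer{stop: send[Str].end, err: send[Unit].Z, more: send[Bool].Z}}

μZ → μZ  (μ self-dual)
  send[Str] → recv[Str]
    offer{retry,stop} → select{retry,stop}  (offer→select)
      • retry:
        select{stop,err} → offer{stop,err}  (internal→external)
          • stop:
            select{data,done,ok} → offer{data,done,ok}  (internal→external)
              • data:
                offer{data,ok} → select{data,ok}  (offer→select)
                  • data:
                    Z ↦ Z
                  • ok:
                    Z ↦ Z
              • done:
                recv[Int] → send[Int]
                  end ↦ end
              • ok:
                send[Int] → recv[Int]
                  Z ↦ Z
          • err:
            send[Unit] → recv[Unit]
              recv[Unit] → send[Unit]
                end ↦ end
      • stop:
        recv[Unit] → send[Unit]
          select{stop,err,more} → offer{stop,err,more}  (internal→external)
            • stop:
              recv[Str] → send[Str]
                end ↦ end
            • err:
              recv[Unit] → send[Unit]
                Z ↦ Z
            • more:
              recv[Bool] → send[Bool]
                Z ↦ Z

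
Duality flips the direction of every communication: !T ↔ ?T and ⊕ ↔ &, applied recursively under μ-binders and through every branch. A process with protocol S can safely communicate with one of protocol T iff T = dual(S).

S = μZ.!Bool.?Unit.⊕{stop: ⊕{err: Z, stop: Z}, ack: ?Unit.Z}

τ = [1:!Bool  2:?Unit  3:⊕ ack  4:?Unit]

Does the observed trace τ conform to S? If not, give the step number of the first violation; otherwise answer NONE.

NONE

[1] !Bool  ✓  residual = ?Unit.⊕{stop: ⊕{err: μZ.…, stop: μZ.…}, ack: ?Unit.μZ.…}
[2] ?Unit  ✓  residual = ⊕{stop: ⊕{err: μZ.…, stop: μZ.…}, ack: ?Unit.μZ.…}
[3] ⊕ ack  ✓  residual = ?Unit.μZ.…
[4] ?Unit  ✓  residual = μZ.…
trace exhausted — no violation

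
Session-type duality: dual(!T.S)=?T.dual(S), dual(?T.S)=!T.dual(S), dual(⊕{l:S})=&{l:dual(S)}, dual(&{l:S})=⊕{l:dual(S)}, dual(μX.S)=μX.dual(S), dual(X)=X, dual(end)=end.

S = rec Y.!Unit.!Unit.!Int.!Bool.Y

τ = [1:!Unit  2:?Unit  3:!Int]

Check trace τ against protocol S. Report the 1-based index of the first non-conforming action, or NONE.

step 1: !Unit  ✓  state: !Unit.!Int.!Bool.rec Y.…
step 2: got ?Unit, protocol expects !Unit  ✗

2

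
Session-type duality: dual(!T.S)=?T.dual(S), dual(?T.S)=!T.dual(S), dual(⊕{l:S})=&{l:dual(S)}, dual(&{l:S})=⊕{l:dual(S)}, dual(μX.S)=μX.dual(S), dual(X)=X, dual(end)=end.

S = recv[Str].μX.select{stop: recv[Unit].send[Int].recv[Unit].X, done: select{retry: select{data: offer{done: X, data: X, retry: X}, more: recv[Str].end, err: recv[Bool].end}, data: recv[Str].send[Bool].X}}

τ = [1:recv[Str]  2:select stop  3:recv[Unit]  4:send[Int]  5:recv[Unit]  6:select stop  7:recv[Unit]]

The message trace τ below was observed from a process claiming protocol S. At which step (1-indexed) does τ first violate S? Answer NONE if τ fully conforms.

[1] recv[Str]  ✓  now at μX.…
[2] select stop  ✓  now at recv[Unit].send[Int].recv[Unit].μX.…
[3] recv[Unit]  ✓  now at send[Int].recv[Unit].μX.…
[4] send[Int]  ✓  now at recv[Unit].μX.…
[5] recv[Unit]  ✓  now at μX.…
[6] select stop  ✓  now at recv[Unit].send[Int].recv[Unit].μX.…
[7] recv[Unit]  ✓  now at send[Int].recv[Unit].μX.…
all 7 steps conform

NONE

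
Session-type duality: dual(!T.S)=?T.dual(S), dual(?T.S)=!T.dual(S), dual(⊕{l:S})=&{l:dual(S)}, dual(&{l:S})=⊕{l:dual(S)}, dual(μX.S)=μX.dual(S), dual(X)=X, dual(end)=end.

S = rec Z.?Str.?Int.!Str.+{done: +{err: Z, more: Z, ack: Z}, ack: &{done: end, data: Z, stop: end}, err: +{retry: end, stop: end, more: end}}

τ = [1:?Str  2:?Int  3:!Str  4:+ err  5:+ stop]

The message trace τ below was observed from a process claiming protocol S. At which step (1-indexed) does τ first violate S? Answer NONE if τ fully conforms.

[1] ?Str  ok  cont: ?Int.!Str.+{done: +{err: rec Z.…, more: rec Z.…, ack: rec Z.…}, ack: &{done: end, data: rec Z.…, stop: end}, err: +{retry: end, stop: end, more: end}}
[2] ?Int  ok  cont: !Str.+{done: +{err: rec Z.…, more: rec Z.…, ack: rec Z.…}, ack: &{done: end, data: rec Z.…, stop: end}, err: +{retry: end, stop: end, more: end}}
[3] !Str  ok  cont: +{done: +{err: rec Z.…, more: rec Z.…, ack: rec Z.…}, ack: &{done: end, data: rec Z.…, stop: end}, err: +{retry: end, stop: end, more: end}}
[4] + err  ok  cont: +{retry: end, stop: end, more: end}
[5] + stop  ok  cont: end
trace exhausted — no violation

NONE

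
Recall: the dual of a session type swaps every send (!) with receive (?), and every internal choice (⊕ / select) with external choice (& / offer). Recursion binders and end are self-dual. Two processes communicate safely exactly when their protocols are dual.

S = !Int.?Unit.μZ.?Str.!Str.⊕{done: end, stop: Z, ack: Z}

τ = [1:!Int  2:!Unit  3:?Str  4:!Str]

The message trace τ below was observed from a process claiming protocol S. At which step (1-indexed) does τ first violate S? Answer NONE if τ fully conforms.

@1 !Int  ok  state: ?Unit.μZ.…
@2 got !Unit, protocol expects ?Unit  ✗

2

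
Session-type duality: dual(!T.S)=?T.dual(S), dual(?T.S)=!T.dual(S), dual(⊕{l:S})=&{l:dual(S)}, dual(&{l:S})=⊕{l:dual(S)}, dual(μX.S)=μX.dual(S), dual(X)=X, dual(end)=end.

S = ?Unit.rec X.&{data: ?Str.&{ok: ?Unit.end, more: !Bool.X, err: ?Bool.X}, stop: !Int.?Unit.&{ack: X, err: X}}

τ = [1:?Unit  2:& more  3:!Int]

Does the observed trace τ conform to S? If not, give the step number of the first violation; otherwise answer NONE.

@1 ?Unit  ok  state: rec X.…
@2 got & more, protocol expects & data or & stop  ✗

2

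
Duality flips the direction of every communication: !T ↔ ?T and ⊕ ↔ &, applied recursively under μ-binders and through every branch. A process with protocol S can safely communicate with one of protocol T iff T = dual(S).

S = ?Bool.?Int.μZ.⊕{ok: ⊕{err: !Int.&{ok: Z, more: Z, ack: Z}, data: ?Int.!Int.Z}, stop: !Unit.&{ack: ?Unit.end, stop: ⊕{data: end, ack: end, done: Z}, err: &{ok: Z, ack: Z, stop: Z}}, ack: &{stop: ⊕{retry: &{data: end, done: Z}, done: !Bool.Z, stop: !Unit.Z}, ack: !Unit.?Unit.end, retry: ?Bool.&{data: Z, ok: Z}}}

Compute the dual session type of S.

!Bool.!Int.μZ.&{ok: &{err: ?Int.⊕{ok: Z, more: Z, ack: Z}, data: !Int.?Int.Z}, stop: ?Unit.⊕{ack: !Unit.end, stop: &{data: end, ack: end, done: Z}, err: ⊕{ok: Z, ack: Z, stop: Z}}, ack: ⊕{stop: &{retry: ⊕{data: end, done: Z}, done: ?Bool.Z, stop: ?Unit.Z}, ack: ?Unit.!Unit.end, retry: !Bool.⊕{data: Z, ok: Z}}}

?Bool = !Bool
  ?Int = !Int
    μZ = μZ  (rec unchanged)
      ⊕{ok,stop,ack} = &{ok,stop,ack}  (select→offer)
        case ok:
          ⊕{err,data} = &{err,data}  (select→offer)
            case err:
              !Int = ?Int
                &{ok,more,ack} = ⊕{ok,more,ack}  (external→internal)
                  case ok:
                    Z ↦ Z
                  case more:
                    Z ↦ Z
                  case ack:
                    Z ↦ Z
            case data:
              ?Int = !Int
                !Int = ?Int
                  Z ↦ Z
        case stop:
          !Unit = ?Unit
            &{ack,stop,err} = ⊕{ack,stop,err}  (external→internal)
              case ack:
                ?Unit = !Unit
                  end ↦ end
              case stop:
                ⊕{data,ack,done} = &{data,ack,done}  (select→offer)
                  case data:
                    end ↦ end
                  case ack:
                    end ↦ end
                  case done:
                    Z ↦ Z
              case err:
                &{ok,ack,stop} = ⊕{ok,ack,stop}  (external→internal)
                  case ok:
                    Z ↦ Z
                  case ack:
                    Z ↦ Z
                  case stop:
                    Z ↦ Z
        case ack:
          &{stop,ack,retry} = ⊕{stop,ack,retry}  (external→internal)
            case stop:
              ⊕{retry,done,stop} = &{retry,done,stop}  (select→offer)
                case retry:
                  &{data,done} = ⊕{data,done}  (external→internal)
                    case data:
                      end ↦ end
                    case done:
                      Z ↦ Z
                case done:
                  !Bool = ?Bool
                    Z ↦ Z
                case stop:
                  !Unit = ?Unit
                    Z ↦ Z
            case ack:
              !Unit = ?Unit
                ?Unit = !Unit
                  end ↦ end
            case retry:
              ?Bool = !Bool
                &{data,ok} = ⊕{data,ok}  (external→internal)
                  case data:
                    Z ↦ Z
                  case ok:
                    Z ↦ Z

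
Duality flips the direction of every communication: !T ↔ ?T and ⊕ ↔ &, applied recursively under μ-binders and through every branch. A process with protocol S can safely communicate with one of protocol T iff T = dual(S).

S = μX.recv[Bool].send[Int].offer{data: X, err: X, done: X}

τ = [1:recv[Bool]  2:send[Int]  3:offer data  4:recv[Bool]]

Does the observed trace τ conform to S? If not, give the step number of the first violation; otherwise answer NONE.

step 1: recv[Bool]  match  cont: send[Int].offer{data: μX.…, err: μX.…, done: μX.…}
step 2: send[Int]  match  cont: offer{data: μX.…, err: μX.…, done: μX.…}
step 3: offer data  match  cont: μX.…
step 4: recv[Bool]  match  cont: send[Int].offer{data: μX.…, err: μX.…, done: μX.…}
trace exhausted — no violation

NONE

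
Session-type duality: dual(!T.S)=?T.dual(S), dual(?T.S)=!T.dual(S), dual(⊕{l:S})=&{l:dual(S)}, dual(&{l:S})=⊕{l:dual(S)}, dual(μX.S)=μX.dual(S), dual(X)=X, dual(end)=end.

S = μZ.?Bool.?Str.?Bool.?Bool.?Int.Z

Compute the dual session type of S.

μZ = μZ  (binder kept)
  ?Bool = !Bool
    ?Str = !Str
      ?Bool = !Bool
        ?Bool = !Bool
          ?Int = !Int
            Z ↦ Z

μZ.!Bool.!Str.!Bool.!Bool.!Int.Z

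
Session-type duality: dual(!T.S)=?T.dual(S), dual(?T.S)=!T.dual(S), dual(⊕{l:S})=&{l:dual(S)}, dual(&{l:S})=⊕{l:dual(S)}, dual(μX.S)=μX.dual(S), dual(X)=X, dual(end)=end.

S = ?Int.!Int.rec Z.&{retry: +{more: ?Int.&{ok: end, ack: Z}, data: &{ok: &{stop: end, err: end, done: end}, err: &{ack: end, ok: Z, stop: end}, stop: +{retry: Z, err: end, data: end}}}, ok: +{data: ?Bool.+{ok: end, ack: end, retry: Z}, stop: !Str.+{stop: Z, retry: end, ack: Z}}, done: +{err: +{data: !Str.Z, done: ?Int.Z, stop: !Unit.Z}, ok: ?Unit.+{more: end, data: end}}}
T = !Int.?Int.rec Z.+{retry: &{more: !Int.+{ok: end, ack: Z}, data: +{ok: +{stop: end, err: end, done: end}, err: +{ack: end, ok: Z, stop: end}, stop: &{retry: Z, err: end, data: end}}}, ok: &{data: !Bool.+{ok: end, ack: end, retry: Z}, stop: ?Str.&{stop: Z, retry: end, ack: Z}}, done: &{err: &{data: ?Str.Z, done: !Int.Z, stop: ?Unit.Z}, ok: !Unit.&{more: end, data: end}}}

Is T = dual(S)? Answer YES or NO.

?Int | !Int  match
  !Int | ?Int  match
    rec Z | rec Z  match (rec unchanged)
      &{retry,ok,done} | +{retry,ok,done}  match labels match
        case retry:
          +{more,data} | &{more,data}  match labels match
            case more:
              ?Int | !Int  match
                &{ok,ack} | +{ok,ack}  match labels match
                  case ok:
                    end | end  match
                  case ack:
                    Z | Z  match
            case data:
              &{ok,err,stop} | +{ok,err,stop}  match labels match
                case ok:
                  &{stop,err,done} | +{stop,err,done}  match labels match
                    case stop:
                      end | end  match
                    case err:
                      end | end  match
                    case done:
                      end | end  match
                case err:
                  &{ack,ok,stop} | +{ack,ok,stop}  match labels match
                    case ack:
                      end | end  match
                    case ok:
                      Z | Z  match
                    case stop:
                      end | end  match
                case stop:
                  +{retry,err,data} | &{retry,err,data}  match labels match
                    case retry:
                      Z | Z  match
                    case err:
                      end | end  match
                    case data:
                      end | end  match
        case ok:
          +{data,stop} | &{data,stop}  match labels match
            case data:
              ?Bool | !Bool  match
                +{ok,ack,retry} | +{ok,ack,retry}  ✗ choice polarity not flipped — not dual

NO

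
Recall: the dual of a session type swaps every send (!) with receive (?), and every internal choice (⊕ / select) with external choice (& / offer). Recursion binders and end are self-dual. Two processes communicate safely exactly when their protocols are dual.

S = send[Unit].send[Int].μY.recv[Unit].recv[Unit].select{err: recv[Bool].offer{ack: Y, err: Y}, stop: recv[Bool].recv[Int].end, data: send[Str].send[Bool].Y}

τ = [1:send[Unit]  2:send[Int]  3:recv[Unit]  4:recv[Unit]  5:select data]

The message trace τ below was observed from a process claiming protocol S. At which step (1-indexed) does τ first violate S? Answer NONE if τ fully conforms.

NONE

@1 send[Unit]  ok  cont: send[Int].μY.…
@2 send[Int]  ok  cont: μY.…
@3 recv[Unit]  ok  cont: recv[Unit].select{err: recv[Bool].offer{ack: μY.…, err: μY.…}, stop: recv[Bool].recv[Int].end, data: send[Str].send[Bool].μY.…}
@4 recv[Unit]  ok  cont: select{err: recv[Bool].offer{ack: μY.…, err: μY.…}, stop: recv[Bool].recv[Int].end, data: send[Str].send[Bool].μY.…}
@5 select data  ok  cont: send[Str].send[Bool].μY.…
trace exhausted — no violation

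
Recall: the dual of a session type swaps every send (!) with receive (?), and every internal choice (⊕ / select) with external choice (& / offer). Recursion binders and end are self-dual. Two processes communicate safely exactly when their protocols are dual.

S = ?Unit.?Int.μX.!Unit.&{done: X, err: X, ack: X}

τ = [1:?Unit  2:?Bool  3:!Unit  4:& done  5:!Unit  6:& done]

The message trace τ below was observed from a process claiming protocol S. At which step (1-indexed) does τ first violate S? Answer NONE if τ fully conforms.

[1] ?Unit  ✓  now at ?Int.μX.…
[2] got ?Bool, protocol expects ?Int  ✗

2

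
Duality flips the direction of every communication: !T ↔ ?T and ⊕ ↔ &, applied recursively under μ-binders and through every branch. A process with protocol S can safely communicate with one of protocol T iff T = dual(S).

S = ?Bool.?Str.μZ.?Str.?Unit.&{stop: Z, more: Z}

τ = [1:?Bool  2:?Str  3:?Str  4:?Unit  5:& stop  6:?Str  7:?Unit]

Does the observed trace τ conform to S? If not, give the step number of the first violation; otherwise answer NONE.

[1] ?Bool  ok  state: ?Str.μZ.…
[2] ?Str  ok  state: μZ.…
[3] ?Str  ok  state: ?Unit.&{stop: μZ.…, more: μZ.…}
[4] ?Unit  ok  state: &{stop: μZ.…, more: μZ.…}
[5] & stop  ok  state: μZ.…
[6] ?Str  ok  state: ?Unit.&{stop: μZ.…, more: μZ.…}
[7] ?Unit  ok  state: &{stop: μZ.…, more: μZ.…}
trace exhausted — no violation

NONE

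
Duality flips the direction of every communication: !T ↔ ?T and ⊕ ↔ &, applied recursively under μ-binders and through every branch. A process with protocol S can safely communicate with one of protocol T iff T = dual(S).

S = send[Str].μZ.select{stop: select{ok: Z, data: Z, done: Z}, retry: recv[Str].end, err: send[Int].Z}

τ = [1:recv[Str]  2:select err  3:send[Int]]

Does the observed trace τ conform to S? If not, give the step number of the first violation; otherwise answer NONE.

1

@1 got recv[Str], protocol expects send[Str]  ✗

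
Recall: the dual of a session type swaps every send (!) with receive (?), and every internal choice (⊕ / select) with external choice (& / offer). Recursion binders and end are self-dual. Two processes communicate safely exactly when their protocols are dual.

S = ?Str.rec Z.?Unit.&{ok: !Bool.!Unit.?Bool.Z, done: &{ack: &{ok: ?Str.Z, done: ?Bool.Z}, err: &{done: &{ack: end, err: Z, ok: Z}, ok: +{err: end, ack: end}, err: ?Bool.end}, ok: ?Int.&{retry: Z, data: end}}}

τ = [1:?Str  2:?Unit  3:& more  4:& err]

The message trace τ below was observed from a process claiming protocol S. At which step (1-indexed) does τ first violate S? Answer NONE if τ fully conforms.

step 1: ?Str  ✓  residual = rec Z.…
step 2: ?Unit  ✓  residual = &{ok: !Bool.!Unit.?Bool.rec Z.…, done: &{ack: &{ok: ?Str.rec Z.…, done: ?Bool.rec Z.…}, err: &{done: &{ack: end, err: rec Z.…, ok: rec Z.…}, ok: +{err: end, ack: end}, err: ?Bool.end}, ok: ?Int.&{retry: rec Z.…, data: end}}}
step 3: got & more, protocol expects & ok or & done  ✗

3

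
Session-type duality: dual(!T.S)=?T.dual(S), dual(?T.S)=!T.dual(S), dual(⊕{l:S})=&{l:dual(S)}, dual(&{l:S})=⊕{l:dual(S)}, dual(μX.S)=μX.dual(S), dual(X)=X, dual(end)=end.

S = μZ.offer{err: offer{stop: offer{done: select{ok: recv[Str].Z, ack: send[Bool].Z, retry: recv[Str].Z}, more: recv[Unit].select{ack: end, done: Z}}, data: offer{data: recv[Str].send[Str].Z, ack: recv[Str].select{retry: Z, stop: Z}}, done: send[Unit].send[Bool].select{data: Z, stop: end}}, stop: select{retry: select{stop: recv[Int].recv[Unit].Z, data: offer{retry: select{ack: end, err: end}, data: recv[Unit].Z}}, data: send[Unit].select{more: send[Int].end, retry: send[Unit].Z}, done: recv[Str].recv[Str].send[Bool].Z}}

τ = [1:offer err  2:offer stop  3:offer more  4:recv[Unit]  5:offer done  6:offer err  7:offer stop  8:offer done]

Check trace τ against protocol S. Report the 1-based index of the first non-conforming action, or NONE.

5

[1] offer err  ok  cont: offer{stop: offer{done: select{ok: recv[Str].μZ.…, ack: send[Bool].μZ.…, retry: recv[Str].μZ.…}, more: recv[Unit].select{ack: end, done: μZ.…}}, data: offer{data: recv[Str].send[Str].μZ.…, ack: recv[Str].select{retry: μZ.…, stop: μZ.…}}, done: send[Unit].send[Bool].select{data: μZ.…, stop: end}}
[2] offer stop  ok  cont: offer{done: select{ok: recv[Str].μZ.…, ack: send[Bool].μZ.…, retry: recv[Str].μZ.…}, more: recv[Unit].select{ack: end, done: μZ.…}}
[3] offer more  ok  cont: recv[Unit].select{ack: end, done: μZ.…}
[4] recv[Unit]  ok  cont: select{ack: end, done: μZ.…}
[5] got offer done, protocol expects select ack or select done  ✗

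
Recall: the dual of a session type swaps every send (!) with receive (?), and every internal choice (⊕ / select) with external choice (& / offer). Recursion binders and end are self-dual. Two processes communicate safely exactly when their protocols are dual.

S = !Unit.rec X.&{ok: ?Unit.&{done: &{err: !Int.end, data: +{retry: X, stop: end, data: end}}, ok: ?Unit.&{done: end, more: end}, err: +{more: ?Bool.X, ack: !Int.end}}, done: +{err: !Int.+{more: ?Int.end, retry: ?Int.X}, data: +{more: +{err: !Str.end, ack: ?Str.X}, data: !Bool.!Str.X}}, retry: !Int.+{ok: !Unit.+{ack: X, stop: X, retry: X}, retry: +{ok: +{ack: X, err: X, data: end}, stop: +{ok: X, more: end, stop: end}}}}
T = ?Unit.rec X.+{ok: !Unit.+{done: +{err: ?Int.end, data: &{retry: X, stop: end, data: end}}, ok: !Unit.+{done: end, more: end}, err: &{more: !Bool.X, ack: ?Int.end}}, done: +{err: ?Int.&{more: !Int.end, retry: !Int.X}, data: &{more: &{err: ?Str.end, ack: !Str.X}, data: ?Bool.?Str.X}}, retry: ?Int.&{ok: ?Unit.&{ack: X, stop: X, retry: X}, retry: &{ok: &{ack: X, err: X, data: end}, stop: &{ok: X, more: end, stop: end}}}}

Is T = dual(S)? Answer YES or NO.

!Unit | ?Unit  ✓
  rec X | rec X  ✓ (μ self-dual)
    &{ok,done,retry} | +{ok,done,retry}  ✓ label sets agree
      • ok:
        ?Unit | !Unit  ✓
          &{done,ok,err} | +{done,ok,err}  ✓ label sets agree
            • done:
              &{err,data} | +{err,data}  ✓ label sets agree
                • err:
                  !Int | ?Int  ✓
                    end | end  ✓
                • data:
                  +{retry,stop,data} | &{retry,stop,data}  ✓ label sets agree
                    • retry:
                      X | X  ✓
                    • stop:
                      end | end  ✓
                    • data:
                      end | end  ✓
            • ok:
              ?Unit | !Unit  ✓
                &{done,more} | +{done,more}  ✓ label sets agree
                  • done:
                    end | end  ✓
                  • more:
                    end | end  ✓
            • err:
              +{more,ack} | &{more,ack}  ✓ label sets agree
                • more:
                  ?Bool | !Bool  ✓
                    X | X  ✓
                • ack:
                  !Int | ?Int  ✓
                    end | end  ✓
      • done:
        +{err,data} | +{err,data}  ✗ choice polarity not flipped — not dual

NO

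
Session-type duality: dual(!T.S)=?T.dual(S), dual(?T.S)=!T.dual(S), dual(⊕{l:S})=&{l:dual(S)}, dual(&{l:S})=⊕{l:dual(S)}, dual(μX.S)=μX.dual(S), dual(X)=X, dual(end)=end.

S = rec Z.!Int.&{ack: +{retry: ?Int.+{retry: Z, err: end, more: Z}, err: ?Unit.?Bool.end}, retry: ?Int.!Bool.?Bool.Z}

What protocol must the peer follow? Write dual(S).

rec Z.?Int.+{ack: &{retry: !Int.&{retry: Z, err: end, more: Z}, err: !Unit.!Bool.end}, retry: !Int.?Bool.!Bool.Z}

rec Z → rec Z  (rec unchanged)
  !Int → ?Int
    &{ack,retry} → +{ack,retry}  (external→internal)
      [ack]
        +{retry,err} → &{retry,err}  (⊕→&)
          [retry]
            ?Int → !Int
              +{retry,err,more} → &{retry,err,more}  (⊕→&)
                [retry]
                  Z ↦ Z
                [err]
                  end ↦ end
                [more]
                  Z ↦ Z
          [err]
            ?Unit → !Unit
              ?Bool → !Bool
                end ↦ end
      [retry]
        ?Int → !Int
          !Bool → ?Bool
            ?Bool → !Bool
              Z ↦ Z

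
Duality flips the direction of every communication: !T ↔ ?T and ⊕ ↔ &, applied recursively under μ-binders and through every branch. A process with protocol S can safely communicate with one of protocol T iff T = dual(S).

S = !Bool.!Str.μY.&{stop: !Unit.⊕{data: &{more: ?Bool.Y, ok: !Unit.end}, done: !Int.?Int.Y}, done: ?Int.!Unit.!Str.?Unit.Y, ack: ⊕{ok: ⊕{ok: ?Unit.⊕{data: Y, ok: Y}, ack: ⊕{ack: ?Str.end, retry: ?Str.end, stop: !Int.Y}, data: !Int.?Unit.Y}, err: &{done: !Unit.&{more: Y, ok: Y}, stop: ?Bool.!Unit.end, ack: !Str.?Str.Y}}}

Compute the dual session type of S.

!Bool → ?Bool
  !Str → ?Str
    μY → μY  (binder kept)
      &{stop,done,ack} → ⊕{stop,done,ack}  (&→⊕)
        • stop:
          !Unit → ?Unit
            ⊕{data,done} → &{data,done}  (select→offer)
              • data:
                &{more,ok} → ⊕{more,ok}  (&→⊕)
                  • more:
                    ?Bool → !Bool
                      dual(Y) = Y
                  • ok:
                    !Unit → ?Unit
                      dual(end) = end
              • done:
                !Int → ?Int
                  ?Int → !Int
                    dual(Y) = Y
        • done:
          ?Int → !Int
            !Unit → ?Unit
              !Str → ?Str
                ?Unit → !Unit
                  dual(Y) = Y
        • ack:
          ⊕{ok,err} → &{ok,err}  (select→offer)
            • ok:
              ⊕{ok,ack,data} → &{ok,ack,data}  (select→offer)
                • ok:
                  ?Unit → !Unit
                    ⊕{data,ok} → &{data,ok}  (select→offer)
                      • data:
                        dual(Y) = Y
                      • ok:
                        dual(Y) = Y
                • ack:
                  ⊕{ack,retry,stop} → &{ack,retry,stop}  (select→offer)
                    • ack:
                      ?Str → !Str
                        dual(end) = end
                    • retry:
                      ?Str → !Str
                        dual(end) = end
                    • stop:
                      !Int → ?Int
                        dual(Y) = Y
                • data:
                  !Int → ?Int
                    ?Unit → !Unit
                      dual(Y) = Y
            • err:
              &{done,stop,ack} → ⊕{done,stop,ack}  (&→⊕)
                • done:
                  !Unit → ?Unit
                    &{more,ok} → ⊕{more,ok}  (&→⊕)
                      • more:
                        dual(Y) = Y
                      • ok:
                        dual(Y) = Y
                • stop:
                  ?Bool → !Bool
                    !Unit → ?Unit
                      dual(end) = end
                • ack:
                  !Str → ?Str
                    ?Str → !Str
                      dual(Y) = Y

?Bool.?Str.μY.⊕{stop: ?Unit.&{data: ⊕{more: !Bool.Y, ok: ?Unit.end}, done: ?Int.!Int.Y}, done: !Int.?Unit.?Str.!Unit.Y, ack: &{ok: &{ok: !Unit.&{data: Y, ok: Y}, ack: &{ack: !Str.end, retry: !Str.end, stop: ?Int.Y}, data: ?Int.!Unit.Y}, err: ⊕{done: ?Unit.⊕{more: Y, ok: Y}, stop: !Bool.?Unit.end, ack: ?Str.!Str.Y}}}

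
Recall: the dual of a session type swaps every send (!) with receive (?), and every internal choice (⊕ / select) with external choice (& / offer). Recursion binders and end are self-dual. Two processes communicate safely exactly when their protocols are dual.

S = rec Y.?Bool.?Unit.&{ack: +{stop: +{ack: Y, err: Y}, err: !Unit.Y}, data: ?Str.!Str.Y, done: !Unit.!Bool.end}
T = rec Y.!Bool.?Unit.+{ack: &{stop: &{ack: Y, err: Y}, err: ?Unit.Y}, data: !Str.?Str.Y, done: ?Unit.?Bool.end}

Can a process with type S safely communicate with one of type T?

NO

rec Y ‖ rec Y  ✓ (μ self-dual)
  ?Bool ‖ !Bool  ✓
    ?Unit ‖ ?Unit  ✗ same direction on both sides — not dual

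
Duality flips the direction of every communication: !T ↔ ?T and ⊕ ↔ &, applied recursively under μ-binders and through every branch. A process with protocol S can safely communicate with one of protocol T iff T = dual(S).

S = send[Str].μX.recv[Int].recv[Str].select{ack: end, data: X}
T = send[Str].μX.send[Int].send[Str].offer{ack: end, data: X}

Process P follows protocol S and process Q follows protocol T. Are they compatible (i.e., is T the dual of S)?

send[Str] | send[Str]  ✗ same direction on both sides — not dual

NO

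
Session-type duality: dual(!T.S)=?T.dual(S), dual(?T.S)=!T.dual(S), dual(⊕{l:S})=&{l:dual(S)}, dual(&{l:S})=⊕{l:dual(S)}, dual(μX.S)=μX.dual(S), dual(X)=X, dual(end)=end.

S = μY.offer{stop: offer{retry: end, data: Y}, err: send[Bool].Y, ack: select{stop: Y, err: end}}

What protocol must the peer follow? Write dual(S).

μY ↦ μY  (binder kept)
  offer{stop,err,ack} ↦ select{stop,err,ack}  (offer→select)
    • stop:
      offer{retry,data} ↦ select{retry,data}  (offer→select)
        • retry:
          end ↦ end
        • data:
          Y ↦ Y
    • err:
      send[Bool] ↦ recv[Bool]
        Y ↦ Y
    • ack:
      select{stop,err} ↦ offer{stop,err}  (select→offer)
        • stop:
          Y ↦ Y
        • err:
          end ↦ end

μY.select{stop: select{retry: end, data: Y}, err: recv[Bool].Y, ack: offer{stop: Y, err: end}}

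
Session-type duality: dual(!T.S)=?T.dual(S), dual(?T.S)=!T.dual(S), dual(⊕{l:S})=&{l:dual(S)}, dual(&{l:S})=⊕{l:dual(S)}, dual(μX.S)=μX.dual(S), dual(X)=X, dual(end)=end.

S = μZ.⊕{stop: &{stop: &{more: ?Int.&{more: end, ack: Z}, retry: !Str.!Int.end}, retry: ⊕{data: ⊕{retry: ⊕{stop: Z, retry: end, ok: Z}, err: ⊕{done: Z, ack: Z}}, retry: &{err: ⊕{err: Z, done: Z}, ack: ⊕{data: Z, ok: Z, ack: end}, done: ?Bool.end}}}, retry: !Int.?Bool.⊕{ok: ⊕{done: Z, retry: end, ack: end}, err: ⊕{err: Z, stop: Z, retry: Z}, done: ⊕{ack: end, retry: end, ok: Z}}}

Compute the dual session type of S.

μZ.&{stop: ⊕{stop: ⊕{more: !Int.⊕{more: end, ack: Z}, retry: ?Str.?Int.end}, retry: &{data: &{retry: &{stop: Z, retry: end, ok: Z}, err: &{done: Z, ack: Z}}, retry: ⊕{err: &{err: Z, done: Z}, ack: &{data: Z, ok: Z, ack: end}, done: !Bool.end}}}, retry: ?Int.!Bool.&{ok: &{done: Z, retry: end, ack: end}, err: &{err: Z, stop: Z, retry: Z}, done: &{ack: end, retry: end, ok: Z}}}

μZ → μZ  (μ self-dual)
  ⊕{stop,retry} → &{stop,retry}  (⊕→&)
    [stop]
      &{stop,retry} → ⊕{stop,retry}  (external→internal)
        [stop]
          &{more,retry} → ⊕{more,retry}  (external→internal)
            [more]
              ?Int → !Int
                &{more,ack} → ⊕{more,ack}  (external→internal)
                  [more]
                    dual(end) = end
                  [ack]
                    dual(Z) = Z
            [retry]
              !Str → ?Str
                !Int → ?Int
                  dual(end) = end
        [retry]
          ⊕{data,retry} → &{data,retry}  (⊕→&)
            [data]
              ⊕{retry,err} → &{retry,err}  (⊕→&)
                [retry]
                  ⊕{stop,retry,ok} → &{stop,retry,ok}  (⊕→&)
                    [stop]
                      dual(Z) = Z
                    [retry]
                      dual(end) = end
                    [ok]
                      dual(Z) = Z
                [err]
                  ⊕{done,ack} → &{done,ack}  (⊕→&)
                    [done]
                      dual(Z) = Z
                    [ack]
                      dual(Z) = Z
            [retry]
              &{err,ack,done} → ⊕{err,ack,done}  (external→internal)
                [err]
                  ⊕{err,done} → &{err,done}  (⊕→&)
                    [err]
                      dual(Z) = Z
                    [done]
                      dual(Z) = Z
                [ack]
                  ⊕{data,ok,ack} → &{data,ok,ack}  (⊕→&)
                    [data]
                      dual(Z) = Z
                    [ok]
                      dual(Z) = Z
                    [ack]
                      dual(end) = end
                [done]
                  ?Bool → !Bool
                    dual(end) = end
    [retry]
      !Int → ?Int
        ?Bool → !Bool
          ⊕{ok,err,done} → &{ok,err,done}  (⊕→&)
            [ok]
              ⊕{done,retry,ack} → &{done,retry,ack}  (⊕→&)
                [done]
                  dual(Z) = Z
                [retry]
                  dual(end) = end
                [ack]
                  dual(end) = end
            [err]
              ⊕{err,stop,retry} → &{err,stop,retry}  (⊕→&)
                [err]
                  dual(Z) = Z
                [stop]
                  dual(Z) = Z
                [retry]
                  dual(Z) = Z
            [done]
              ⊕{ack,retry,ok} → &{ack,retry,ok}  (⊕→&)
                [ack]
                  dual(end) = end
                [retry]
                  dual(end) = end
                [ok]
                  dual(Z) = Z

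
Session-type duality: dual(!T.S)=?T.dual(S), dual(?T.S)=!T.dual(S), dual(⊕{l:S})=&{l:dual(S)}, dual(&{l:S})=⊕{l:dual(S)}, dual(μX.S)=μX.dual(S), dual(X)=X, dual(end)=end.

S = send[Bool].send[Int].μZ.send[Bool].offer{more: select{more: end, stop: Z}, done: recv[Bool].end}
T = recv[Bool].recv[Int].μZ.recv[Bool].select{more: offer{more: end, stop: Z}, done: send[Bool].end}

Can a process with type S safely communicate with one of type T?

YES

send[Bool] ‖ recv[Bool]  ok
  send[Int] ‖ recv[Int]  ok
    μZ ‖ μZ  ok (μ self-dual)
      send[Bool] ‖ recv[Bool]  ok
        offer{more,done} ‖ select{more,done}  ok same labels
          case more:
            select{more,stop} ‖ offer{more,stop}  ok same labels
              case more:
                end ‖ end  ok
              case stop:
                Z ‖ Z  ok
          case done:
            recv[Bool] ‖ send[Bool]  ok
              end ‖ end  ok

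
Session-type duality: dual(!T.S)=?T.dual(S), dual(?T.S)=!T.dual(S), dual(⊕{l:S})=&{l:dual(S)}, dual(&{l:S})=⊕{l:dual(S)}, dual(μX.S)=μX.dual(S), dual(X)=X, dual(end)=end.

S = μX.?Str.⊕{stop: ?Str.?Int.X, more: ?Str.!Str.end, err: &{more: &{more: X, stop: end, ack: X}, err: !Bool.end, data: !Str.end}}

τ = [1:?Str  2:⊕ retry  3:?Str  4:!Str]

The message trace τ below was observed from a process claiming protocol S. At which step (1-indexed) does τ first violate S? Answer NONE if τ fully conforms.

step 1: ?Str  ok  state: ⊕{stop: ?Str.?Int.μX.…, more: ?Str.!Str.end, err: &{more: &{more: μX.…, stop: end, ack: μX.…}, err: !Bool.end, data: !Str.end}}
step 2: got ⊕ retry, protocol expects ⊕ stop or ⊕ more or ⊕ err  ✗

2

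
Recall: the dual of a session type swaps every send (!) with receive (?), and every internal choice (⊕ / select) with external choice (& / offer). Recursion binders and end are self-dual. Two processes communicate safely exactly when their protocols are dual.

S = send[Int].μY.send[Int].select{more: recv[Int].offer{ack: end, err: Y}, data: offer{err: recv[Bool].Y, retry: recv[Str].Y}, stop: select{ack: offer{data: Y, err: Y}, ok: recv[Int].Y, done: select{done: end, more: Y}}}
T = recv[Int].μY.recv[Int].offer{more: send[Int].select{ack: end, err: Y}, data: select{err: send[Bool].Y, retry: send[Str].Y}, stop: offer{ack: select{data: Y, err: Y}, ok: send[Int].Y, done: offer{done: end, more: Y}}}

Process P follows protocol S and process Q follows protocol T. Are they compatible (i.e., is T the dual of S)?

send[Int] | recv[Int]  match
  μY | μY  match (binder kept)
    send[Int] | recv[Int]  match
      select{more,data,stop} | offer{more,data,stop}  match same labels
        case more:
          recv[Int] | send[Int]  match
            offer{ack,err} | select{ack,err}  match same labels
              case ack:
                end | end  match
              case err:
                Y | Y  match
        case data:
          offer{err,retry} | select{err,retry}  match same labels
            case err:
              recv[Bool] | send[Bool]  match
                Y | Y  match
            case retry:
              recv[Str] | send[Str]  match
                Y | Y  match
        case stop:
          select{ack,ok,done} | offer{ack,ok,done}  match same labels
            case ack:
              offer{data,err} | select{data,err}  match same labels
                case data:
                  Y | Y  match
                case err:
                  Y | Y  match
            case ok:
              recv[Int] | send[Int]  match
                Y | Y  match
            case done:
              select{done,more} | offer{done,more}  match same labels
                case done:
                  end | end  match
                case more:
                  Y | Y  match

YES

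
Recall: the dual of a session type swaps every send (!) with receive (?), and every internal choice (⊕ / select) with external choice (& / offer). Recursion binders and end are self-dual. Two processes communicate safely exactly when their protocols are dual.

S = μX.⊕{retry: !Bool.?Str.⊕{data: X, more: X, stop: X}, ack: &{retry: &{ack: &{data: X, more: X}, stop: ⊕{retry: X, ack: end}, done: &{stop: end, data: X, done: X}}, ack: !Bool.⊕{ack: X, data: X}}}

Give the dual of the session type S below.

μX.&{retry: ?Bool.!Str.&{data: X, more: X, stop: X}, ack: ⊕{retry: ⊕{ack: ⊕{data: X, more: X}, stop: &{retry: X, ack: end}, done: ⊕{stop: end, data: X, done: X}}, ack: ?Bool.&{ack: X, data: X}}}

μX ↦ μX  (rec unchanged)
  ⊕{retry,ack} ↦ &{retry,ack}  (internal→external)
    • retry:
      !Bool ↦ ?Bool
        ?Str ↦ !Str
          ⊕{data,more,stop} ↦ &{data,more,stop}  (internal→external)
            • data:
              dual(X) = X
            • more:
              dual(X) = X
            • stop:
              dual(X) = X
    • ack:
      &{retry,ack} ↦ ⊕{retry,ack}  (offer→select)
        • retry:
          &{ack,stop,done} ↦ ⊕{ack,stop,done}  (offer→select)
            • ack:
              &{data,more} ↦ ⊕{data,more}  (offer→select)
                • data:
                  dual(X) = X
                • more:
                  dual(X) = X
            • stop:
              ⊕{retry,ack} ↦ &{retry,ack}  (internal→external)
                • retry:
                  dual(X) = X
                • ack:
                  dual(end) = end
            • done:
              &{stop,data,done} ↦ ⊕{stop,data,done}  (offer→select)
                • stop:
                  dual(end) = end
                • data:
                  dual(X) = X
                • done:
                  dual(X) = X
        • ack:
          !Bool ↦ ?Bool
            ⊕{ack,data} ↦ &{ack,data}  (internal→external)
              • ack:
                dual(X) = X
              • data:
                dual(X) = X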